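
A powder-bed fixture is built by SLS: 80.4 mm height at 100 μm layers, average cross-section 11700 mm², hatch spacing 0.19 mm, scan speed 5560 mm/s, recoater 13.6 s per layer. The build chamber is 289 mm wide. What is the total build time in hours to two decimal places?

Layer count = ceil(80.4 / 0.1) = 804.
Per-layer scan distance: 11700 / 0.19 → 61578.9 mm.
Laser time per layer: 61578.9 / 5560 → 11.0753 s.
Time per layer = 11.0753 + 13.6 = 24.6753 s.
804 layers × 24.6753 s/layer = 19838.9412 s, i.e. 5.51 hours.

5.51 hours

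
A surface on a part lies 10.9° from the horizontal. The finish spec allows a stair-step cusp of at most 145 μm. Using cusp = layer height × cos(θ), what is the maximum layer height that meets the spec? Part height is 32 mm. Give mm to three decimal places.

0.148 mm

t = h_c / cos θ = 0.145 / 0.9820 = 0.148 mm.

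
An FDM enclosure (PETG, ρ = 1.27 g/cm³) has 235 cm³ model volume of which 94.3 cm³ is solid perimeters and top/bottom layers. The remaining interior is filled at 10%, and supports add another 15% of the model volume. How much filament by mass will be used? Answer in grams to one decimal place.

Infill region: 235 − 94.3 → 140.7 cm³.
Infill deposited = 0.10 × 140.7 = 14.07 cm³.
Support = 0.15 × 235 = 35.25 cm³.
Total extruded: 94.3 + 14.07 + 35.25 → 143.62 cm³.
Mass = 143.62 × 1.27, so 182.3974 g.

182.4 g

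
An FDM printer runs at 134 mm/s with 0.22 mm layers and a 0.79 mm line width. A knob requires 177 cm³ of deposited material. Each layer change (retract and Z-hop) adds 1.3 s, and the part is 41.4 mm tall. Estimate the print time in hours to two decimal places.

Line area: 0.22 × 0.79 → 0.1738 mm².
Total extruded path = 177000/0.1738 = 1018412 mm.
Print-move time = 1018412 / 134 = 7600.1 s.
Layer count = ceil(41.4 / 0.22) = 189.
Layer-change overhead = 189 × 1.3, so 245.7 s.
Total = 7600.1 + 245.7 = 7845.8 s = 2.18 hours.

2.18 hours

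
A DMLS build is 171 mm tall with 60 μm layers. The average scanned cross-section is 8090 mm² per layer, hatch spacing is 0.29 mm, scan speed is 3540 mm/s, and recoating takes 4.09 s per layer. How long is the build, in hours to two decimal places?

Layer count = ceil(171 / 0.06) = 2850.
Scan path per layer: 8090 / 0.29 → 27896.6 mm.
Per-layer scan time: 27896.6 / 3540 → 7.8804 s.
Per-layer time = 7.8804 + 4.09, so 11.9704 s.
2850 layers × 11.9704 s/layer = 34115.64 s, i.e. 9.48 hours.

9.48 hours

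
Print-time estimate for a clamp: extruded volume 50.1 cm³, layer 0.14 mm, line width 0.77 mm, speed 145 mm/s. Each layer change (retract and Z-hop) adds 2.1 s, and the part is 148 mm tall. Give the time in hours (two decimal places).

1.51 hours

Extrusion cross-section = 0.14 × 0.77, so 0.1078 mm².
Total extruded path = 50100/0.1078 = 464749.5 mm.
Print-move time: 464749.5 / 145 → 3205.2 s.
Number of layers: 148 / 0.14 → 1058 (rounded up).
Z-hop total = 1058 × 2.1, so 2221.8 s.
Total = 3205.2 + 2221.8 = 5427 s = 1.51 hours.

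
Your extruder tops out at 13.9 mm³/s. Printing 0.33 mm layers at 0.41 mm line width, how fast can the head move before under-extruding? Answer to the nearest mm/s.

Bead cross-section: 0.33 × 0.41 → 0.1353 mm².
v_max = Q/A = 13.9/0.1353 = 102.73 mm/s → 103 mm/s.

103 mm/s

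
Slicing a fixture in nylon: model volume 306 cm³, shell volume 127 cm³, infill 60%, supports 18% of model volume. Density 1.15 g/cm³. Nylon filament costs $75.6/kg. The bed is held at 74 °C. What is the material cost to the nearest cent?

Infill region: 306 − 127 → 179 cm³.
Infill deposited = 0.60 × 179 = 107.4 cm³.
Support = 0.18 × 306 = 55.08 cm³.
Total printed volume = 127 + 107.4 + 55.08 = 289.48 cm³.
Mass: 289.48 × 1.15 → 332.902 g.
Cost = 332.902 g / 1000 × $75.6/kg = $25.17.

$25.17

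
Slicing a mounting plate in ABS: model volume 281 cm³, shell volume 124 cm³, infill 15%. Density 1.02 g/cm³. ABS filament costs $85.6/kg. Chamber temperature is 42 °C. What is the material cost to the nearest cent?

$12.88

Volume inside the shell: 281 − 124 → 157 cm³.
Infill volume: 0.15 × 157 → 23.55 cm³.
Total extruded: 124 + 23.55 → 147.55 cm³.
Mass = 147.55 × 1.02 = 150.501 g.
Cost = 150.501 g / 1000 × $85.6/kg = $12.88.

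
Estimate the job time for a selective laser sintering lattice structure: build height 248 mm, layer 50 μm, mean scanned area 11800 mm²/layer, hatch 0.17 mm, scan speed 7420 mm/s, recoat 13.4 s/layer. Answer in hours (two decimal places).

Number of layers: 248 / 0.05 → 4960 (rounded up).
Hatch length per layer = 11800 / 0.17, so 69411.8 mm.
Scan time per layer: 69411.8 / 7420 → 9.3547 s.
Layer cycle: 9.3547 + 13.4 → 22.7547 s.
Build time = 4960 × 22.7547 = 112863.312 s = 31.35 hours.

31.35 hours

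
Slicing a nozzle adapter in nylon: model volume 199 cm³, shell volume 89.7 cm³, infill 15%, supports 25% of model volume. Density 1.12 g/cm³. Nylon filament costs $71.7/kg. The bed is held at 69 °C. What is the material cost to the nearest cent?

Interior volume = 199 − 89.7, so 109.3 cm³.
Deposited infill = 0.15 × 109.3, so 16.395 cm³.
Support: 0.25 × 199 → 49.75 cm³.
Total extruded: 89.7 + 16.395 + 49.75 → 155.845 cm³.
Mass = 155.845 × 1.12, so 174.5464 g.
Cost = 174.5464 g / 1000 × $71.7/kg = $12.51.

$12.51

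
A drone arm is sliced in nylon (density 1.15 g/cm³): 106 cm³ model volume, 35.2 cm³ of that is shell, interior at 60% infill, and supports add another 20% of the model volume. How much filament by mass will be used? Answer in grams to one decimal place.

Interior volume: 106 − 35.2 → 70.8 cm³.
Infill volume = 0.60 × 70.8, so 42.48 cm³.
Support = 0.20 × 106, so 21.2 cm³.
Total printed volume = 35.2 + 42.48 + 21.2, so 98.88 cm³.
Mass = 98.88 × 1.15 = 113.712 g.

113.7 g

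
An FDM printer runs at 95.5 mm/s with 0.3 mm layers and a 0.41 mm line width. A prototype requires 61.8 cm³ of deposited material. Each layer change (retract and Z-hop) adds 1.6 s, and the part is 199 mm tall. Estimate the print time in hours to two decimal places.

1.76 hours

Line area = 0.3 × 0.41, so 0.123 mm².
Total extruded path = 61800/0.123 = 502439 mm.
Extrusion time = 502439 / 95.5 = 5261.1 s.
Number of layers: 199 / 0.3 → 664 (rounded up).
Non-print overhead = 664 × 1.6, so 1062.4 s.
Total = 5261.1 + 1062.4 = 6323.5 s = 1.76 hours.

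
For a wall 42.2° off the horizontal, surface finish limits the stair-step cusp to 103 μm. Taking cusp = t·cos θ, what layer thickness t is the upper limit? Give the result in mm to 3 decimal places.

t = h_c / cos θ = 0.103 / 0.7408 = 0.139 mm.

0.139 mm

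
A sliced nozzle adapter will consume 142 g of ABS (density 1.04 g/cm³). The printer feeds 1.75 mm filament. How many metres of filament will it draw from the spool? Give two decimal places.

56.77 m

Extruded volume: 142/1.04 = 136.5385 cm³ (136538.5 mm³).
A = π r² = π × 0.875² = 2.4053 mm².
L = V/A = 136538.5/2.4053 = 56765.68 mm → 56.77 m.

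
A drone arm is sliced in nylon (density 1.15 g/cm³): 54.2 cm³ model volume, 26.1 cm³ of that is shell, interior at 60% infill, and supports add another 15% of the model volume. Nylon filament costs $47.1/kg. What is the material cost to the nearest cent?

Infill region = 54.2 − 26.1 = 28.1 cm³.
Infill volume = 0.60 × 28.1, so 16.86 cm³.
Support = 0.15 × 54.2, so 8.13 cm³.
Total printed volume = 26.1 + 16.86 + 8.13, so 51.09 cm³.
Mass: 51.09 × 1.15 → 58.7535 g.
Cost = 58.7535 g / 1000 × $47.1/kg = $2.77.

$2.77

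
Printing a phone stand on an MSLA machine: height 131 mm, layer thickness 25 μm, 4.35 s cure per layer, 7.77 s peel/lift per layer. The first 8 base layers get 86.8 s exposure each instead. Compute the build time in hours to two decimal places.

17.82 hours

Layer count = ceil(131 / 0.025) = 5240.
Bottom layers = 8 × (86.8 + 7.77), so 756.56 s.
Remaining layers = 5232 × (4.35 + 7.77) = 63411.84 s.
Sum: 756.56 + 63411.84 = 64168.4 s → 17.82 hours.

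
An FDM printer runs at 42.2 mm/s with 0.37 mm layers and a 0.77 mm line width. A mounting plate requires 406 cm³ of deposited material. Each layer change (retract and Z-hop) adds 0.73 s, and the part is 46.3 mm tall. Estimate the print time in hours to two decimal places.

Extrusion cross-section: 0.37 × 0.77 → 0.2849 mm².
Total extruded path = 406000/0.2849 = 1425061.4 mm.
Time extruding = 1425061.4 / 42.2, so 33769.2 s.
Layer count = ceil(46.3 / 0.37) = 126.
Z-hop total = 126 × 0.73, so 91.98 s.
Altogether 33769.2 + 91.98 = 33861.18 s, i.e. 9.41 hours.

9.41 hours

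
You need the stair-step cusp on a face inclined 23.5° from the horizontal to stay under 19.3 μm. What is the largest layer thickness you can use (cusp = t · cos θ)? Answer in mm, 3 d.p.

cos(23.5°) = 0.9171; t_max = 0.0193/0.9171 = 0.021 mm.

0.021 mm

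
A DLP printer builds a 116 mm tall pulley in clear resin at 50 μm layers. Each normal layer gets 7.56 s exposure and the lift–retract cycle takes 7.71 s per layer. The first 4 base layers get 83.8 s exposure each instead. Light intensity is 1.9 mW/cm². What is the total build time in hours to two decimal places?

9.93 hours

Layers = ⌈116/0.05⌉ = 2320.
Bottom layers = 4 × (83.8 + 7.71) = 366.04 s.
Normal layers = 2316 × (7.56 + 7.71) = 35365.32 s.
Total = 366.04 + 35365.32 = 35731.36 s = 9.93 hours.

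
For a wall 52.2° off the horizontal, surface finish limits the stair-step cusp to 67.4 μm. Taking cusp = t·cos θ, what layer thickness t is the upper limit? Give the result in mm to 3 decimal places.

Layer height = cusp / cos(52.2°) = 0.0674 / 0.6129 = 0.110 mm.

0.110 mm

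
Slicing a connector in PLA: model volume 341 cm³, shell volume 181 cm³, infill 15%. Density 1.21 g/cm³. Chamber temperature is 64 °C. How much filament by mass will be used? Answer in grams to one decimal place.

248.1 g

Infill region = 341 − 181, so 160 cm³.
Infill deposited: 0.15 × 160 → 24 cm³.
Deposited volume: 181 + 24 → 205 cm³.
Mass: 205 × 1.21 → 248.05 g.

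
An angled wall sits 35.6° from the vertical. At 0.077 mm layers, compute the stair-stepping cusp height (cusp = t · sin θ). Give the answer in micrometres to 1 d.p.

44.8 μm

h_c = t·sin θ = 0.077 × 0.5821 = 0.044822 mm (44.8 μm).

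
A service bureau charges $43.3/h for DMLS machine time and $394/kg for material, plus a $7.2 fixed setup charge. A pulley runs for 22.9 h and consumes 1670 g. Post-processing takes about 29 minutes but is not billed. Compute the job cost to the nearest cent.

$1656.75

Machine cost = 43.3 × 22.9, so $991.57.
Material charge = 394 × 1670/1000, so $657.98.
Adding setup: 991.57 + 657.98 + 7.2 → $1656.75.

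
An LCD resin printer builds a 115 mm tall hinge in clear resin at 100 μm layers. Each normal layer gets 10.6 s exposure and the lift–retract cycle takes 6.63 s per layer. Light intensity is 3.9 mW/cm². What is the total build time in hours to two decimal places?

Layers = ⌈115/0.1⌉ = 1150.
Cycle time = 10.6 + 6.63 = 17.23 s.
Build time: 1150 × 17.23 s = 19814.5 s, i.e. 5.50 hours.

5.50 hours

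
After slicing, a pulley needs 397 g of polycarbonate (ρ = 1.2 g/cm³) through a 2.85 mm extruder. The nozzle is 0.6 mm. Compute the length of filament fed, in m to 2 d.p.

Extruded volume: 397/1.2 = 330.8333 cm³ (330833.3 mm³).
Filament cross-section = π × (2.85/2)² = 6.3794 mm².
L = V/A = 330833.3/6.3794 = 51859.63 mm → 51.86 m.

51.86 m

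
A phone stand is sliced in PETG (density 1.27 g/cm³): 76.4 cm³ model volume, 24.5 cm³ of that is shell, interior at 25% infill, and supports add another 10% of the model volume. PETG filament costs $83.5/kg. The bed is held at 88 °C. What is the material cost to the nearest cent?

$4.78

Infill region = 76.4 − 24.5, so 51.9 cm³.
Infill volume = 0.25 × 51.9, so 12.975 cm³.
Support = 0.10 × 76.4 = 7.64 cm³.
Total extruded: 24.5 + 12.975 + 7.64 → 45.115 cm³.
Mass = 45.115 × 1.27 = 57.29605 g.
Cost = 57.29605 g / 1000 × $83.5/kg = $4.78.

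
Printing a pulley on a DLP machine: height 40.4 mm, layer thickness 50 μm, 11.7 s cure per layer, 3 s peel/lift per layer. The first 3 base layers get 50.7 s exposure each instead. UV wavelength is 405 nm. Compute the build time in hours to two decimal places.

3.33 hours

Layer count = ceil(40.4 / 0.05) = 808.
Base layers = 3 × (50.7 + 3) = 161.1 s.
Normal layers: 805 × (11.7 + 3) → 11833.5 s.
Sum: 161.1 + 11833.5 = 11994.6 s → 3.33 hours.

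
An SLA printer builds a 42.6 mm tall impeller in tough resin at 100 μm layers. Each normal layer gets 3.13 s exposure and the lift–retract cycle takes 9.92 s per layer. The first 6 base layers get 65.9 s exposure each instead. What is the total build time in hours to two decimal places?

Layers = ⌈42.6/0.1⌉ = 426.
Burn-in layers = 6 × (65.9 + 9.92), so 454.92 s.
Normal layers = 420 × (3.13 + 9.92), so 5481 s.
Total = 454.92 + 5481 = 5935.92 s = 1.65 hours.

1.65 hours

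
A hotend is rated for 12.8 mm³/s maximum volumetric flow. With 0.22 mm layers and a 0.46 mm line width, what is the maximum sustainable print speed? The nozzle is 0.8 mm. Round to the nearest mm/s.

A = 0.22 × 0.46, so 0.1012 mm².
Max speed = 12.8 / 0.1012 = 126.48 ≈ 126 mm/s.

126 mm/s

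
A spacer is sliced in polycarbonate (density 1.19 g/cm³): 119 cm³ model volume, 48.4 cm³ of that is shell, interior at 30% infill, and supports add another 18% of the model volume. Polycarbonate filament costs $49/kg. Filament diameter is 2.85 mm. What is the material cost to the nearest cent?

$5.31

Interior volume: 119 − 48.4 → 70.6 cm³.
Infill volume: 0.30 × 70.6 → 21.18 cm³.
Support: 0.18 × 119 → 21.42 cm³.
Deposited volume = 48.4 + 21.18 + 21.42 = 91 cm³.
Mass = 91 × 1.19 = 108.29 g.
Cost = 108.29 g / 1000 × $49/kg = $5.31.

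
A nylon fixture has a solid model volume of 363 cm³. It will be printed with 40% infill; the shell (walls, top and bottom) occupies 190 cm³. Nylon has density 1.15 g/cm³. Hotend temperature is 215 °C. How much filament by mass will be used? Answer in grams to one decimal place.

298.1 g

Interior volume = 363 − 190, so 173 cm³.
Deposited infill = 0.40 × 173 = 69.2 cm³.
Total extruded: 190 + 69.2 → 259.2 cm³.
Mass = 259.2 × 1.15, so 298.08 g.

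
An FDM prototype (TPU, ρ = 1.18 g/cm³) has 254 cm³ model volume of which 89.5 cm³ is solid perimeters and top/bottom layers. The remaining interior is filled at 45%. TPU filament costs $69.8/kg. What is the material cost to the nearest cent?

Interior volume: 254 − 89.5 → 164.5 cm³.
Deposited infill = 0.45 × 164.5, so 74.025 cm³.
Total printed volume = 89.5 + 74.025 = 163.525 cm³.
Mass = 163.525 × 1.18, so 192.9595 g.
Cost = 192.9595 g / 1000 × $69.8/kg = $13.47.

$13.47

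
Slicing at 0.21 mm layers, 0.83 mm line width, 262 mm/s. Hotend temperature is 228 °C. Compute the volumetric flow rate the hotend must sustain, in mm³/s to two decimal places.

A = 0.21 × 0.83, so 0.1743 mm².
Volumetric flow = 262 × 0.1743 = 45.67 mm³/s.

45.67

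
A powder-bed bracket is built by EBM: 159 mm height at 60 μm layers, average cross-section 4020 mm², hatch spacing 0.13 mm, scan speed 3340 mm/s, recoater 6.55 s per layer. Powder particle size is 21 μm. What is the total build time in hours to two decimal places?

Layers = ⌈159/0.06⌉ = 2650.
Per-layer scan distance = 4020 / 0.13, so 30923.1 mm.
Beam time per layer = 30923.1 / 3340 = 9.2584 s.
Layer cycle = 9.2584 + 6.55 = 15.8084 s.
Build time = 2650 × 15.8084 = 41892.26 s = 11.64 hours.

11.64 hours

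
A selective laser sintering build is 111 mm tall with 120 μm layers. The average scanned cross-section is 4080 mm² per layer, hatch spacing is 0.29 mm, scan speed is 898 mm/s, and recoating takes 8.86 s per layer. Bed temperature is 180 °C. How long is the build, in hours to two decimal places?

Number of layers: 111 / 0.12 → 925 (rounded up).
Per-layer scan distance: 4080 / 0.29 → 14069 mm.
Laser time per layer: 14069 / 898 → 15.667 s.
Per-layer time = 15.667 + 8.86, so 24.527 s.
925 layers × 24.527 s/layer = 22687.475 s, i.e. 6.30 hours.

6.30 hours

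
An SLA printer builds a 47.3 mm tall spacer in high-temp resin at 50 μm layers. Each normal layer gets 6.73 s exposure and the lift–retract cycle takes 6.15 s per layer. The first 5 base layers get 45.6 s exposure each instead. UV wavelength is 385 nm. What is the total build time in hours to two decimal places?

3.44 hours

Layer count = ceil(47.3 / 0.05) = 946.
Base layers: 5 × (45.6 + 6.15) → 258.75 s.
Normal layers = 941 × (6.73 + 6.15) = 12120.08 s.
Total = 258.75 + 12120.08 = 12378.83 s = 3.44 hours.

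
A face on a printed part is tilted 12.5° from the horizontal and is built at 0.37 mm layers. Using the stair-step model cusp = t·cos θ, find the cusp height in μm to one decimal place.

361.2 μm

cos(12.5°) = 0.9763, so cusp = 0.37 × 0.9763 = 0.361231 mm → 361.2 μm.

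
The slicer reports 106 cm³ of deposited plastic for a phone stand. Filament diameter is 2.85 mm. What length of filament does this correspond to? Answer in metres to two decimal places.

16.62 m

A = π r² = π × 1.425² = 6.3794 mm².
L = 106000 mm³ / 6.3794 mm² = 16615.98 mm, i.e. 16.62 m.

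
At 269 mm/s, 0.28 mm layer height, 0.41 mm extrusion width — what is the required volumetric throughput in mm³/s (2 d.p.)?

30.88

Bead cross-section = 0.28 × 0.41 = 0.1148 mm².
Q = v·A = 269 × 0.1148 = 30.88 mm³/s.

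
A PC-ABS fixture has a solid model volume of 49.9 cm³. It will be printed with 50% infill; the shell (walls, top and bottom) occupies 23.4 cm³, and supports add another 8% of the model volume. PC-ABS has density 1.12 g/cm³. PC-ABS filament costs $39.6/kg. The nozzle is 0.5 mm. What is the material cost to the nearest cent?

$1.80

Volume inside the shell: 49.9 − 23.4 → 26.5 cm³.
Deposited infill = 0.50 × 26.5, so 13.25 cm³.
Support = 0.08 × 49.9 = 3.992 cm³.
Deposited volume = 23.4 + 13.25 + 3.992 = 40.642 cm³.
Mass = 40.642 × 1.12 = 45.51904 g.
Cost = 45.51904 g / 1000 × $39.6/kg = $1.80.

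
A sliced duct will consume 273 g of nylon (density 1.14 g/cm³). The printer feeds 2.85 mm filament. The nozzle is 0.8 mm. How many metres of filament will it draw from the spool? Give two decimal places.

37.54 m

Volume = 273 g / 1.14 g·cm⁻³ = 239.4737 cm³ = 239473.7 mm³.
Filament cross-section = π × (2.85/2)² = 6.3794 mm².
Length = 239473.7 / 6.3794 = 37538.59 mm = 37.54 m.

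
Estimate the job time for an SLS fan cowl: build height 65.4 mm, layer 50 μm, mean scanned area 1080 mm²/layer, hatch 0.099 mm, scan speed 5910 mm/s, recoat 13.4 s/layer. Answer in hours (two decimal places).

5.54 hours

Layers = ⌈65.4/0.05⌉ = 1308.
Scan path per layer = 1080 / 0.099, so 10909.1 mm.
Per-layer scan time: 10909.1 / 5910 → 1.8459 s.
Time per layer: 1.8459 + 13.4 → 15.2459 s.
Build time = 1308 × 15.2459 = 19941.6372 s = 5.54 hours.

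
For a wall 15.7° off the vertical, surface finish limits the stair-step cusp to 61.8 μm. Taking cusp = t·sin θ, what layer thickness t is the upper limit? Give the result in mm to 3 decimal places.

0.228 mm

sin(15.7°) = 0.2706; t_max = 0.0618/0.2706 = 0.228 mm.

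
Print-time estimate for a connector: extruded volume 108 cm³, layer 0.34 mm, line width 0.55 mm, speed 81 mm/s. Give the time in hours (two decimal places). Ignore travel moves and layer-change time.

Extrusion cross-section = 0.34 × 0.55 = 0.187 mm².
Path length: 108000 mm³ / 0.187 mm² → 577540.1 mm.
Print-move time = 577540.1 / 81, so 7130.1 s.
Converting: 7130.1 s = 1.98 hours.

1.98 hours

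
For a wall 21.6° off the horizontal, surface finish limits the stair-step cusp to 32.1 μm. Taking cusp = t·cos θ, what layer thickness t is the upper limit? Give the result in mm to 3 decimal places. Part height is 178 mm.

0.035 mm

t = h_c / cos θ = 0.0321 / 0.9298 = 0.035 mm.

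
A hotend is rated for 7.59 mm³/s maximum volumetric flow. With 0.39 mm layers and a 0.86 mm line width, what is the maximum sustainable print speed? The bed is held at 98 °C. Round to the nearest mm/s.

23 mm/s

A: 0.39 × 0.86 → 0.3354 mm².
Max speed = 7.59 / 0.3354 = 22.63 ≈ 23 mm/s.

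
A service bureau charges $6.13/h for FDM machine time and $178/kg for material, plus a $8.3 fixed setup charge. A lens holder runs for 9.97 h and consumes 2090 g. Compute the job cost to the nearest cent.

Machine cost: 6.13 × 9.97 → $61.1161.
Material charge = 178 × 2090/1000, so $372.02.
Adding setup: 61.1161 + 372.02 + 8.3 → 441.4361 ≈ $441.44.

$441.44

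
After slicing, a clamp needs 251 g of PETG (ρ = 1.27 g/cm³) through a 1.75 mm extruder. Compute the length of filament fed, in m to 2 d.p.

82.17 m

Extruded volume: 251/1.27 = 197.6378 cm³ (197637.8 mm³).
A = π r² = π × 0.875² = 2.4053 mm².
Length = 197637.8 / 2.4053 = 82167.63 mm = 82.17 m.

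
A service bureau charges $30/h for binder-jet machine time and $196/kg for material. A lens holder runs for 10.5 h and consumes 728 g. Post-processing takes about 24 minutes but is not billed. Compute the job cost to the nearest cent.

$457.69

Machine cost = 30 × 10.5 = $315.00.
Material cost = 196 × 728/1000, so $142.688.
Total = 315.00 + 142.688 = 457.688 ≈ $457.69.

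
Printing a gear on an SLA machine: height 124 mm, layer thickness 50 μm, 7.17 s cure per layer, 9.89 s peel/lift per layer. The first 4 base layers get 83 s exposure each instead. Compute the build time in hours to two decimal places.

11.84 hours

Layers = ⌈124/0.05⌉ = 2480.
Bottom layers: 4 × (83 + 9.89) → 371.56 s.
Remaining layers: 2476 × (7.17 + 9.89) → 42240.56 s.
Total = 371.56 + 42240.56 = 42612.12 s = 11.84 hours.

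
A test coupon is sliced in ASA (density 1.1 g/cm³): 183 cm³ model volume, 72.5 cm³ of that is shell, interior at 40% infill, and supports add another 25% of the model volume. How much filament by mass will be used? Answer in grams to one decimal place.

178.7 g

Interior volume: 183 − 72.5 → 110.5 cm³.
Deposited infill = 0.40 × 110.5, so 44.2 cm³.
Support = 0.25 × 183 = 45.75 cm³.
Total extruded = 72.5 + 44.2 + 45.75, so 162.45 cm³.
Mass = 162.45 × 1.1 = 178.695 g.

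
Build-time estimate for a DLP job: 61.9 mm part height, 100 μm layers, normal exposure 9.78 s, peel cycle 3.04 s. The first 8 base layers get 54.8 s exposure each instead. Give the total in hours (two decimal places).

2.30 hours

Layers = ⌈61.9/0.1⌉ = 619.
Base layers = 8 × (54.8 + 3.04) = 462.72 s.
Normal layers = 611 × (9.78 + 3.04) = 7833.02 s.
Sum: 462.72 + 7833.02 = 8295.74 s → 2.30 hours.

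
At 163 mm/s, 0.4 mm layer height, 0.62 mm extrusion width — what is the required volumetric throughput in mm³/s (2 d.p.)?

40.42

A: 0.4 × 0.62 → 0.248 mm².
Volumetric flow = 163 × 0.248 = 40.42 mm³/s.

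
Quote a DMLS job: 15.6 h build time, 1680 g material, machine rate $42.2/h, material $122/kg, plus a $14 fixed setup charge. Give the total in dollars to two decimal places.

Machine cost = 42.2 × 15.6 = $658.32.
Feedstock cost = 122 × 1680/1000, so $204.96.
Adding setup: 658.32 + 204.96 + 14 → $877.28.

$877.28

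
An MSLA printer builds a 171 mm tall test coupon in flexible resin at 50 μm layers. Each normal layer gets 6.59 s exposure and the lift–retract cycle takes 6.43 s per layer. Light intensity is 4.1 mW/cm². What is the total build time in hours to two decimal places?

Layer count = ceil(171 / 0.05) = 3420.
Per-layer time = 6.59 + 6.43, so 13.02 s.
Build time: 3420 × 13.02 s = 44528.4 s, i.e. 12.37 hours.

12.37 hours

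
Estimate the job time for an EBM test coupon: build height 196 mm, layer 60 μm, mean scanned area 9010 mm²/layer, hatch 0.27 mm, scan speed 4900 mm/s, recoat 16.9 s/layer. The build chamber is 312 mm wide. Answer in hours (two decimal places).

21.52 hours

Layers = ⌈196/0.06⌉ = 3267.
Per-layer scan distance: 9010 / 0.27 → 33370.4 mm.
Beam time per layer = 33370.4 / 4900, so 6.8103 s.
Time per layer = 6.8103 + 16.9 = 23.7103 s.
3267 layers × 23.7103 s/layer = 77461.5501 s, i.e. 21.52 hours.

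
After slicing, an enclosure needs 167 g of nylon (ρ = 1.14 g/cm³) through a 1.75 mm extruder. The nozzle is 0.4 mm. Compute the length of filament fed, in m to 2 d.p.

Volume = 167 g / 1.14 g·cm⁻³ = 146.4912 cm³ = 146491.2 mm³.
Cross-section of 1.75 mm filament: π·(1.75/2)² = 2.4053 mm².
Length = 146491.2 / 2.4053 = 60903.5 mm = 60.90 m.

60.90 m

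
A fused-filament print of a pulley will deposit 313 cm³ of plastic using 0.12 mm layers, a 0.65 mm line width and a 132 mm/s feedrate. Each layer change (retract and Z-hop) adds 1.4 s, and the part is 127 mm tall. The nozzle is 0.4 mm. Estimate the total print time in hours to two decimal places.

Bead cross-section = 0.12 × 0.65 = 0.078 mm².
Toolpath length = 313 cm³ / 0.078 mm² = 313000 / 0.078 = 4012820.5 mm.
Print-move time: 4012820.5 / 132 → 30400.2 s.
Layers = ⌈127/0.12⌉ = 1059.
Z-hop total: 1059 × 1.4 → 1482.6 s.
Altogether 30400.2 + 1482.6 = 31882.8 s, i.e. 8.86 hours.

8.86 hours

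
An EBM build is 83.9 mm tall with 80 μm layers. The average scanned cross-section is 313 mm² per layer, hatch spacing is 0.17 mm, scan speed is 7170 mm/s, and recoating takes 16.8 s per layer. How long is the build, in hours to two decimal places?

Layer count = ceil(83.9 / 0.08) = 1049.
Hatch length per layer: 313 / 0.17 → 1841.2 mm.
Beam time per layer = 1841.2 / 7170 = 0.2568 s.
Per-layer time: 0.2568 + 16.8 → 17.0568 s.
Total: 1049 × 17.0568 s = 17892.5832 s → 4.97 hours.

4.97 hours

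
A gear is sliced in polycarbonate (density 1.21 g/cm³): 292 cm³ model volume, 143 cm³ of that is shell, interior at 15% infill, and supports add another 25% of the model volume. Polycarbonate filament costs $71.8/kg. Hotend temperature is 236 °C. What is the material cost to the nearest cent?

Infill region: 292 − 143 → 149 cm³.
Infill deposited = 0.15 × 149, so 22.35 cm³.
Support = 0.25 × 292, so 73 cm³.
Deposited volume: 143 + 22.35 + 73 → 238.35 cm³.
Mass = 238.35 × 1.21 = 288.4035 g.
Cost = 288.4035 g / 1000 × $71.8/kg = $20.71.

$20.71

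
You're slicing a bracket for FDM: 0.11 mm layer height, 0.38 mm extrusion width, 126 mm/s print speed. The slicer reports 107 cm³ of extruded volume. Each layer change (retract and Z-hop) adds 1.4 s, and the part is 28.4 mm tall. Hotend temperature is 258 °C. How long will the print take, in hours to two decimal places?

5.74 hours

Line area: 0.11 × 0.38 → 0.0418 mm².
Path length: 107000 mm³ / 0.0418 mm² → 2559808.6 mm.
Extrusion time: 2559808.6 / 126 → 20315.9 s.
Layers = ⌈28.4/0.11⌉ = 259.
Z-hop total = 259 × 1.4, so 362.6 s.
Total = 20315.9 + 362.6 = 20678.5 s = 5.74 hours.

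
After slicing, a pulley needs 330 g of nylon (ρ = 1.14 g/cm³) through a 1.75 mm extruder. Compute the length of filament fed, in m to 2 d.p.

Volume = 330 g / 1.14 g·cm⁻³ = 289.4737 cm³ = 289473.7 mm³.
Cross-section of 1.75 mm filament: π·(1.75/2)² = 2.4053 mm².
Length = 289473.7 / 2.4053 = 120348.27 mm = 120.35 m.

120.35 m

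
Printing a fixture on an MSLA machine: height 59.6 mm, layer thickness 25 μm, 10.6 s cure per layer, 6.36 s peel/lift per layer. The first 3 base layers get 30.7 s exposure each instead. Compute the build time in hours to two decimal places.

Number of layers: 59.6 / 0.025 → 2384 (rounded up).
Base layers = 3 × (30.7 + 6.36), so 111.18 s.
Regular layers: 2381 × (10.6 + 6.36) → 40381.76 s.
Sum: 111.18 + 40381.76 = 40492.94 s → 11.25 hours.

11.25 hours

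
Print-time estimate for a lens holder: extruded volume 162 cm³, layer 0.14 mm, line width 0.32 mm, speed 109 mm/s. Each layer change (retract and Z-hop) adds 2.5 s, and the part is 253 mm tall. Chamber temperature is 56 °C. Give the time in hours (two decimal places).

Extrusion cross-section = 0.14 × 0.32 = 0.0448 mm².
Total extruded path = 162000/0.0448 = 3616071.4 mm.
Time extruding = 3616071.4 / 109, so 33175 s.
Number of layers: 253 / 0.14 → 1808 (rounded up).
Layer-change overhead: 1808 × 2.5 → 4520 s.
Altogether 33175 + 4520 = 37695 s, i.e. 10.47 hours.

10.47 hours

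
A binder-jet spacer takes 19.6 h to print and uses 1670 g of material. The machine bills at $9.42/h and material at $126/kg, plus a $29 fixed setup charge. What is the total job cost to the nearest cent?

$424.05

Machine cost: 9.42 × 19.6 → $184.632.
Material charge = 126 × 1670/1000, so $210.42.
Total = 184.632 + 210.42 + 29 = 424.052 ≈ $424.05.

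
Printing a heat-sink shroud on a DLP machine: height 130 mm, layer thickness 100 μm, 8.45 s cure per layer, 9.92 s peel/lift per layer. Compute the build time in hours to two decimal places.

Number of layers: 130 / 0.1 → 1300 (rounded up).
Per-layer time = 8.45 + 9.92 = 18.37 s.
Build time: 1300 × 18.37 s = 23881 s, i.e. 6.63 hours.

6.63 hours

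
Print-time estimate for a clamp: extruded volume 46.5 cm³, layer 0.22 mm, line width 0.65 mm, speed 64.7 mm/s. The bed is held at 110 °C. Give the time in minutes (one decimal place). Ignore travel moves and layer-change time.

Line area = 0.22 × 0.65, so 0.143 mm².
Total extruded path = 46500/0.143 = 325174.8 mm.
Extrusion time: 325174.8 / 64.7 → 5025.9 s.
That's 5025.9 s → 83.8 minutes.

83.8 minutes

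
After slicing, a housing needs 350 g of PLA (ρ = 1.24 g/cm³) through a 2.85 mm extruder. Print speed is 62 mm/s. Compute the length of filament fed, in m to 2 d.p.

44.25 m

Volume = 350 g / 1.24 g·cm⁻³ = 282.2581 cm³ = 282258.1 mm³.
Filament cross-section = π × (2.85/2)² = 6.3794 mm².
L = V/A = 282258.1/6.3794 = 44245.24 mm → 44.25 m.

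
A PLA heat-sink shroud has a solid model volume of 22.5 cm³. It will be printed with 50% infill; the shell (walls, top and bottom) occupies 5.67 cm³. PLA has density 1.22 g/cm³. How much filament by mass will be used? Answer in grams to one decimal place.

Interior volume = 22.5 − 5.67, so 16.83 cm³.
Infill volume = 0.50 × 16.83 = 8.415 cm³.
Deposited volume = 5.67 + 8.415 = 14.085 cm³.
Mass = 14.085 × 1.22 = 17.1837 g.

17.2 g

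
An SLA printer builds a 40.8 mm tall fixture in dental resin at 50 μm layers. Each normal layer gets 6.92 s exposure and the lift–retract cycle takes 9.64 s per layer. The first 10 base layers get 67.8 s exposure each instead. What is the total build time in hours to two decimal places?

Layer count = ceil(40.8 / 0.05) = 816.
Base layers = 10 × (67.8 + 9.64) = 774.4 s.
Regular layers = 806 × (6.92 + 9.64) = 13347.36 s.
Sum: 774.4 + 13347.36 = 14121.76 s → 3.92 hours.

3.92 hours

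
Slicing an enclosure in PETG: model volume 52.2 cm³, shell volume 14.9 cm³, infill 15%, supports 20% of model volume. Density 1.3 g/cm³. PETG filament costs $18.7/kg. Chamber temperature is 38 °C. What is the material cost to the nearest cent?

$0.75

Volume inside the shell = 52.2 − 14.9, so 37.3 cm³.
Infill deposited = 0.15 × 37.3, so 5.595 cm³.
Support: 0.20 × 52.2 → 10.44 cm³.
Total extruded = 14.9 + 5.595 + 10.44 = 30.935 cm³.
Mass: 30.935 × 1.3 → 40.2155 g.
Cost = 40.2155 g / 1000 × $18.7/kg = $0.75.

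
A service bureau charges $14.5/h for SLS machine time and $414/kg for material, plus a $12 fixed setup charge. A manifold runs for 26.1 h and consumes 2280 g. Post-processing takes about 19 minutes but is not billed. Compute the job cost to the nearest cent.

$1334.37

Time charge: 14.5 × 26.1 → $378.45.
Material charge = 414 × 2280/1000, so $943.92.
Adding setup: 378.45 + 943.92 + 12 → $1334.37.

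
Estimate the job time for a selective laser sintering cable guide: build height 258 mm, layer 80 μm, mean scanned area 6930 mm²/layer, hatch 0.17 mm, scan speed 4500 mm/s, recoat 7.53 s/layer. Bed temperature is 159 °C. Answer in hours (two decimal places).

Layers = ⌈258/0.08⌉ = 3225.
Scan path per layer = 6930 / 0.17 = 40764.7 mm.
Laser time per layer: 40764.7 / 4500 → 9.0588 s.
Layer cycle: 9.0588 + 7.53 → 16.5888 s.
Build time = 3225 × 16.5888 = 53498.88 s = 14.86 hours.

14.86 hours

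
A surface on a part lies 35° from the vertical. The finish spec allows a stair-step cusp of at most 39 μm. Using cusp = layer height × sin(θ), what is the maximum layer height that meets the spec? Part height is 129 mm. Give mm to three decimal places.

Layer height = cusp / sin(35°) = 0.039 / 0.5736 = 0.068 mm.

0.068 mm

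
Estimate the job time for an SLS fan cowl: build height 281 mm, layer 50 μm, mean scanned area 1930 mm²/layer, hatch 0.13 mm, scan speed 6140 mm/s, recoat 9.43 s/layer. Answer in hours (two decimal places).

Number of layers: 281 / 0.05 → 5620 (rounded up).
Hatch length per layer: 1930 / 0.13 → 14846.2 mm.
Laser time per layer = 14846.2 / 6140 = 2.4179 s.
Per-layer time = 2.4179 + 9.43 = 11.8479 s.
5620 layers × 11.8479 s/layer = 66585.198 s, i.e. 18.50 hours.

18.50 hours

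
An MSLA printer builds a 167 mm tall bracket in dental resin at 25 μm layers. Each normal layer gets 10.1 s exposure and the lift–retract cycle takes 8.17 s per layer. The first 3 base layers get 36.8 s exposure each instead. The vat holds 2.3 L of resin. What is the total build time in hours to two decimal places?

33.92 hours

Layers = ⌈167/0.025⌉ = 6680.
Bottom layers: 3 × (36.8 + 8.17) → 134.91 s.
Regular layers = 6677 × (10.1 + 8.17) = 121988.79 s.
Sum: 134.91 + 121988.79 = 122123.7 s → 33.92 hours.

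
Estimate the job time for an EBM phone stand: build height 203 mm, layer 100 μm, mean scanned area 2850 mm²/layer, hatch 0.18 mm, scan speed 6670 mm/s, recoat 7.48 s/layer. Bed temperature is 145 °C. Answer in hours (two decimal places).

5.56 hours

Layer count = ceil(203 / 0.1) = 2030.
Hatch length per layer = 2850 / 0.18 = 15833.3 mm.
Beam time per layer = 15833.3 / 6670 = 2.3738 s.
Per-layer time: 2.3738 + 7.48 → 9.8538 s.
Build time = 2030 × 9.8538 = 20003.214 s = 5.56 hours.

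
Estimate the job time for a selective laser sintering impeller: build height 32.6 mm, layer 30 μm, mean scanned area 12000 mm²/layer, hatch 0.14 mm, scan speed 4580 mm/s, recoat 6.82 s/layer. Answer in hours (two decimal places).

7.71 hours

Layers = ⌈32.6/0.03⌉ = 1087.
Hatch length per layer = 12000 / 0.14 = 85714.3 mm.
Laser time per layer = 85714.3 / 4580, so 18.7149 s.
Layer cycle = 18.7149 + 6.82 = 25.5349 s.
Build time = 1087 × 25.5349 = 27756.4363 s = 7.71 hours.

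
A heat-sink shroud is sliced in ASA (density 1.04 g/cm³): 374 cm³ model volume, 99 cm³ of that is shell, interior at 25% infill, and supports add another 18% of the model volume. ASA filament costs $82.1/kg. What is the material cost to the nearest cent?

Interior volume: 374 − 99 → 275 cm³.
Infill deposited = 0.25 × 275, so 68.75 cm³.
Support = 0.18 × 374 = 67.32 cm³.
Deposited volume = 99 + 68.75 + 67.32 = 235.07 cm³.
Mass = 235.07 × 1.04 = 244.4728 g.
At $82.1/kg: 244.4728/1000 × 82.1 = $20.07.

$20.07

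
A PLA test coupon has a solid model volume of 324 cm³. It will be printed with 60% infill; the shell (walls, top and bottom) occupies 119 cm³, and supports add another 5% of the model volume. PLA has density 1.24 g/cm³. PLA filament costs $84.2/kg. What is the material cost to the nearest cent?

Volume inside the shell = 324 − 119 = 205 cm³.
Infill deposited: 0.60 × 205 → 123 cm³.
Support = 0.05 × 324 = 16.2 cm³.
Deposited volume: 119 + 123 + 16.2 → 258.2 cm³.
Mass = 258.2 × 1.24 = 320.168 g.
At $84.2/kg: 320.168/1000 × 84.2 = $26.96.

$26.96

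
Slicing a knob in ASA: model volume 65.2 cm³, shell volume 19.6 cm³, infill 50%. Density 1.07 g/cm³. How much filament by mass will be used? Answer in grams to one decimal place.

45.4 g

Volume inside the shell = 65.2 − 19.6 = 45.6 cm³.
Infill volume = 0.50 × 45.6 = 22.8 cm³.
Total extruded = 19.6 + 22.8, so 42.4 cm³.
Mass = 42.4 × 1.07 = 45.368 g.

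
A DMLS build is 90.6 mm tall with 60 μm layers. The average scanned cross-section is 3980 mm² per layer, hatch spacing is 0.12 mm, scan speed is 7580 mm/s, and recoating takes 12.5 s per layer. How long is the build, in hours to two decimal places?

Number of layers: 90.6 / 0.06 → 1510 (rounded up).
Hatch length per layer: 3980 / 0.12 → 33166.7 mm.
Per-layer scan time = 33166.7 / 7580 = 4.3756 s.
Layer cycle: 4.3756 + 12.5 → 16.8756 s.
Total: 1510 × 16.8756 s = 25482.156 s → 7.08 hours.

7.08 hours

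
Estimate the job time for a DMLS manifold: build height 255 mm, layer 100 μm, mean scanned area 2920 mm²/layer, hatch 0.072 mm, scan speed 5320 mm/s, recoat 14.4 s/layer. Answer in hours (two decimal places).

15.60 hours

Layers = ⌈255/0.1⌉ = 2550.
Scan path per layer = 2920 / 0.072, so 40555.6 mm.
Scan time per layer = 40555.6 / 5320 = 7.6232 s.
Per-layer time: 7.6232 + 14.4 → 22.0232 s.
Total: 2550 × 22.0232 s = 56159.16 s → 15.60 hours.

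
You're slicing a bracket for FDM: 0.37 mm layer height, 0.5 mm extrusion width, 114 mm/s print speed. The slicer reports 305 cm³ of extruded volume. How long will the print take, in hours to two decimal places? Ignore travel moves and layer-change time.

Bead cross-section = 0.37 × 0.5 = 0.185 mm².
Toolpath length = 305 cm³ / 0.185 mm² = 305000 / 0.185 = 1648648.6 mm.
Print-move time = 1648648.6 / 114, so 14461.8 s.
That's 14461.8 s → 4.02 hours.

4.02 hours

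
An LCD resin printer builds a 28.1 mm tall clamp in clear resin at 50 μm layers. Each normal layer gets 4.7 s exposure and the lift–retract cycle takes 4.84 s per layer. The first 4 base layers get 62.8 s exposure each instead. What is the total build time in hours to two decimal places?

Number of layers: 28.1 / 0.05 → 562 (rounded up).
Base layers = 4 × (62.8 + 4.84), so 270.56 s.
Regular layers = 558 × (4.7 + 4.84) = 5323.32 s.
Sum: 270.56 + 5323.32 = 5593.88 s → 1.55 hours.

1.55 hours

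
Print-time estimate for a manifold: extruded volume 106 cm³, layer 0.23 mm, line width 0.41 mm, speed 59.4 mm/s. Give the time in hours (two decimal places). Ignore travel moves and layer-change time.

Extrusion cross-section: 0.23 × 0.41 → 0.0943 mm².
Toolpath length = 106 cm³ / 0.0943 mm² = 106000 / 0.0943 = 1124072.1 mm.
Print-move time = 1124072.1 / 59.4 = 18923.8 s.
That's 18923.8 s → 5.26 hours.

5.26 hours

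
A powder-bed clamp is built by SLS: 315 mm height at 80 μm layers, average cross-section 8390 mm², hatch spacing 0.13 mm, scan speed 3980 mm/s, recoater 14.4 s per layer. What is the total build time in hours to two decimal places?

Number of layers: 315 / 0.08 → 3938 (rounded up).
Scan path per layer = 8390 / 0.13, so 64538.5 mm.
Per-layer scan time: 64538.5 / 3980 → 16.2157 s.
Time per layer = 16.2157 + 14.4, so 30.6157 s.
Build time = 3938 × 30.6157 = 120564.6266 s = 33.49 hours.

33.49 hours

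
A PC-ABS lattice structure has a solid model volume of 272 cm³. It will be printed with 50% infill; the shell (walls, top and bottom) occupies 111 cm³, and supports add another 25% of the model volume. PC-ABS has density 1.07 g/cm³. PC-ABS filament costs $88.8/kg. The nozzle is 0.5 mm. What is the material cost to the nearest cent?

$24.66

Infill region: 272 − 111 → 161 cm³.
Infill volume = 0.50 × 161, so 80.5 cm³.
Support: 0.25 × 272 → 68 cm³.
Total printed volume = 111 + 80.5 + 68, so 259.5 cm³.
Mass = 259.5 × 1.07 = 277.665 g.
Cost = 277.665 g / 1000 × $88.8/kg = $24.66.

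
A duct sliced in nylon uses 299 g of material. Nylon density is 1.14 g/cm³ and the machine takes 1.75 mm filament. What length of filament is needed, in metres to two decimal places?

109.04 m

Extruded volume: 299/1.14 = 262.2807 cm³ (262280.7 mm³).
Cross-section of 1.75 mm filament: π·(1.75/2)² = 2.4053 mm².
L = V/A = 262280.7/2.4053 = 109042.82 mm → 109.04 m.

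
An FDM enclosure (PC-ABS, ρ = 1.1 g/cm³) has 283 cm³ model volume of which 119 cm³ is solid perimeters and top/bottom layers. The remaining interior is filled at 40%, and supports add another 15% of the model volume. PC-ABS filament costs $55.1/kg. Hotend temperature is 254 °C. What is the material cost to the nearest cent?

Interior volume = 283 − 119, so 164 cm³.
Infill volume: 0.40 × 164 → 65.6 cm³.
Support = 0.15 × 283 = 42.45 cm³.
Total printed volume = 119 + 65.6 + 42.45 = 227.05 cm³.
Mass = 227.05 × 1.1 = 249.755 g.
At $55.1/kg: 249.755/1000 × 55.1 = $13.76.

$13.76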